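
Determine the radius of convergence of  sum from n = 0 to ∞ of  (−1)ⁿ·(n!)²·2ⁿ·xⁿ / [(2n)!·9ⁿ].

By the ratio test, |a_{n+1}/a_n| = (n+1)²/[(2n+1)·(2n+2)] · 2/9 → 1/18.
Hence the series converges for |x| < 1/(1/18) = 18, so the radius of convergence is 18.

R = 18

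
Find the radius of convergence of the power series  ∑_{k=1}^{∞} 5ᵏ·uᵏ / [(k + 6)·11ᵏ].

The ratio of consecutive coefficients is [(k + 6)/((k+1) + 6)] · 5/11 → 5/11.
The series converges when 5/11 · |u| < 1, giving R = 11/5.

R = 11/5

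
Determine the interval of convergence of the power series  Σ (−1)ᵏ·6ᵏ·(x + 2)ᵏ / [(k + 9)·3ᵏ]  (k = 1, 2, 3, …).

(-5/2, -3/2]

The ratio of consecutive coefficients is [(k + 9)/((k+1) + 9)] · 6/3 → 2.
Thus R = 1/(2) = 1/2.
When x = -3/2, an alternating series whose terms decrease to 0 in absolute value, so it converges by the Leibniz criterion.
When x = -5/2, the terms behave like c/k; limit comparison with the harmonic series gives divergence.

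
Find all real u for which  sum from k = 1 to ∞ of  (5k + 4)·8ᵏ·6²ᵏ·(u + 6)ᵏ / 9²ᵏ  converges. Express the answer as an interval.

(-201/32, -183/32)

Apply the ratio test: |a_{k+1}| / |a_k| = [(5(k+1) + 4)/(5k + 4)] · 8·36/81, which tends to 32/9 as k → ∞.
Thus R = 1/(32/9) = 9/32.
Endpoint u = -183/32: the k-th term does not approach 0; divergence by the term test.
When u = -201/32, the terms have absolute value of order k, which does not tend to 0, so the series diverges by the divergence test.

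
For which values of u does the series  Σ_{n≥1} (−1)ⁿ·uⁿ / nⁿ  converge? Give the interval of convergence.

(−∞, ∞)

By the Cauchy root test, |a_n|^(1/n) = 1/n → 0.
Since the n-th root of |a_n| tends to 0, the series converges for all real u; R = ∞.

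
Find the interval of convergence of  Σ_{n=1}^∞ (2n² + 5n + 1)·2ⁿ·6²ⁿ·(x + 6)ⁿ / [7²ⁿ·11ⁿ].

(-971/72, 107/72)

The ratio of consecutive coefficients is [(2(n+1)² + 5(n+1) + 1)/(2n² + 5n + 1)] · 2·36/(49·11) → 72/539.
The series converges when 72/539 · |x + 6| < 1, giving R = 539/72.
Check x = 107/72: the terms have absolute value of order n², which does not tend to 0, so the series diverges by the divergence test.
Endpoint x = -971/72: the terms have absolute value of order n², which does not tend to 0, so the series diverges by the divergence test.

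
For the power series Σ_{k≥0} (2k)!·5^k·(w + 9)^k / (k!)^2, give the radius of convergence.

Ratio test: |a_{k+1}/a_k| = (2k+1)·(2k+2)/(k+1)² · 5 → 20 as k → ∞.
The series converges when 20 · |w + 9| < 1, giving R = 1/20.

R = 1/20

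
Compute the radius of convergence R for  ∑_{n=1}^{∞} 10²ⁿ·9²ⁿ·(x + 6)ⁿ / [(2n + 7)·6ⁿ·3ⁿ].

R = 1/450

By the ratio test, |a_{n+1}/a_n| = [(2n + 7)/(2(n+1) + 7)] · 100·81/(6·3) → 450.
Thus R = 1/(450) = 1/450.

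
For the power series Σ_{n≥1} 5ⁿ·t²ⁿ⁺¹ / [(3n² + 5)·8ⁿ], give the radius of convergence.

R = 2√10/5

Apply the ratio test: |a_{n+1}| / |a_n| = [(3n² + 5)/(3(n+1)² + 5)] · 5/8, which tends to 5/8 as n → ∞.
Successive powers of t differ by 2, so the series converges when |t|² · 5/8 < 1, i.e. |t| < √(8/5). So R = 2√10/5.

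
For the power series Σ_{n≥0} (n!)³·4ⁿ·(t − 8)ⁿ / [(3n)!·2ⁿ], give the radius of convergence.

R = 27/2

Ratio test: |a_{n+1}/a_n| = (n+1)³/[(3n+1)·(3n+2)·(3n+3)] · 4/2 → 2/27 as n → ∞.
Convergence for |t − 8| · 2/27 < 1, i.e. |t − 8| < 27/2. So R = 27/2.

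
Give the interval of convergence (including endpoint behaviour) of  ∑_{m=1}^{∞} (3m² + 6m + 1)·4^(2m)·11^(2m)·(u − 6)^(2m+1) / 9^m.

Apply the ratio test: |a_{m+1}| / |a_m| = [(3(m+1)² + 6(m+1) + 1)/(3m² + 6m + 1)] · 16·121/9, which tends to 1936/9 as m → ∞.
Writing y = (u − 6)², the series in y has radius 9/1936, so |u − 6| < √(9/1936) = 3/44 and R = 3/44.
When u = 267/44, the terms have absolute value of order m², which does not tend to 0, so the series diverges by the divergence test.
When u = 261/44, the terms have absolute value of order m², which does not tend to 0, so the series diverges by the divergence test.

(261/44, 267/44)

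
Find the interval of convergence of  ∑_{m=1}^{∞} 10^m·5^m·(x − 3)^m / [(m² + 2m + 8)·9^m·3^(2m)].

By the ratio test, |a_{m+1}/a_m| = [(m² + 2m + 8)/((m+1)² + 2(m+1) + 8)] · 10·5/(9·9) → 50/81.
Thus R = 1/(50/81) = 81/50.
At x = 231/50: absolute convergence follows by limit comparison with Σ 1/m².
At x = 69/50: the terms are on the order of 1/m², so the series converges absolutely by comparison with the p-series (p = 2 > 1).

[69/50, 231/50]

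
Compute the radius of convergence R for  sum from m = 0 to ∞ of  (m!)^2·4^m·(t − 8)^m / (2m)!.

Apply the ratio test: |a_{m+1}| / |a_m| = (m+1)²/[(2m+1)·(2m+2)] · 4, which tends to 1 as m → ∞.
Hence R = 1.

R = 1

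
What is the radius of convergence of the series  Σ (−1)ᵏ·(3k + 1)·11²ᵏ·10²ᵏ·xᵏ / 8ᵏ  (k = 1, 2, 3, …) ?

Apply the ratio test: |a_{k+1}| / |a_k| = [(3(k+1) + 1)/(3k + 1)] · 121·100/8, which tends to 3025/2 as k → ∞.
Convergence for |x| · 3025/2 < 1, i.e. |x| < 2/3025. So R = 2/3025.

R = 2/3025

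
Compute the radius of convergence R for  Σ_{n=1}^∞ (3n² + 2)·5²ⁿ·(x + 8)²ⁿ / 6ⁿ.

Ratio test: |a_{n+1}/a_n| = [(3(n+1)² + 2)/(3n² + 2)] · 25/6 → 25/6 as n → ∞.
Successive powers of (x + 8) differ by 2, so the series converges when |x + 8|² · 25/6 < 1, i.e. |x + 8| < √(6/25). So R = √6/5.

R = √6/5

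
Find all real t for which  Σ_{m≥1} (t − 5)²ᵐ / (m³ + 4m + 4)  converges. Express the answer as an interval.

[4, 6]

By the ratio test, |a_{m+1}/a_m| = (m³ + 4m + 4)/((m+1)³ + 4(m+1) + 4) → 1.
Successive powers of (t − 5) differ by 2, so the series converges when |t − 5|² · 1 < 1, i.e. |t − 5| < √(1) = 1. So R = 1.
When t = 6, the terms are on the order of 1/m³, so the series converges absolutely by comparison with the p-series (p = 3 > 1).
At t = 4: the series is dominated by a constant times Σ 1/m³, which converges (p = 3 > 1).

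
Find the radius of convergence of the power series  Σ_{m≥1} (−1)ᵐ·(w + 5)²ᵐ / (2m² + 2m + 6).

Ratio test: |a_{m+1}/a_m| = (2m² + 2m + 6)/(2(m+1)² + 2(m+1) + 6) → 1 as m → ∞.
Since the exponent of (w + 5) increases by 2 each term, convergence requires |w + 5|² < 1, hence R = 1.

R = 1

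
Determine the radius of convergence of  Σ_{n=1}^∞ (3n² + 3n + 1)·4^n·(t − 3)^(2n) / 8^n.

By the ratio test, |a_{n+1}/a_n| = [(3(n+1)² + 3(n+1) + 1)/(3n² + 3n + 1)] · 4/8 → 1/2.
Successive powers of (t − 3) differ by 2, so the series converges when |t − 3|² · 1/2 < 1, i.e. |t − 3| < √(2). So R = √2.

R = √2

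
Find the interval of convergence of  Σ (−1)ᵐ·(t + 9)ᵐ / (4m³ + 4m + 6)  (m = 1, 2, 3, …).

[-10, -8]

Ratio test: |a_{m+1}/a_m| = (4m³ + 4m + 6)/(4(m+1)³ + 4(m+1) + 6) → 1 as m → ∞.
Convergence for |t + 9| < 1, so R = 1.
At t = -8: the series is dominated by a constant times Σ 1/m³, which converges (p = 3 > 1).
At t = -10: absolute convergence follows by limit comparison with Σ 1/m³.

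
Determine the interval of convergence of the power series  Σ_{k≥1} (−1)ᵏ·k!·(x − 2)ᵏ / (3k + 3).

Ratio test: |a_{k+1}/a_k| = (k+1) · (3k + 3)/(3(k+1) + 3) → ∞ as k → ∞.
The ratio grows without bound, so the series diverges whenever (x − 2) ≠ 0; it converges only at x = 2. R = 0.

{2}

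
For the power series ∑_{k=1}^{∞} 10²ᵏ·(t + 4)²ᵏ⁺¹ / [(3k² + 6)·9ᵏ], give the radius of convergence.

By the ratio test, |a_{k+1}/a_k| = [(3k² + 6)/(3(k+1)² + 6)] · 100/9 → 100/9.
Successive powers of (t + 4) differ by 2, so the series converges when |t + 4|² · 100/9 < 1, i.e. |t + 4| < √(9/100) = 3/10. So R = 3/10.

R = 3/10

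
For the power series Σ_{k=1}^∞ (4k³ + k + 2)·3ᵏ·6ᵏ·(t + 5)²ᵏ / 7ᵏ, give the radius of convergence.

R = √14/6

Apply the ratio test: |a_{k+1}| / |a_k| = [(4(k+1)³ + (k+1) + 2)/(4k³ + k + 2)] · 3·6/7, which tends to 18/7 as k → ∞.
Successive powers of (t + 5) differ by 2, so the series converges when |t + 5|² · 18/7 < 1, i.e. |t + 5| < √(7/18). So R = √14/6.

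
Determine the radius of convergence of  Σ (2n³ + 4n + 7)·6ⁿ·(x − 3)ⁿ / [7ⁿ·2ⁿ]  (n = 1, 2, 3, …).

R = 7/3

By the ratio test, |a_{n+1}/a_n| = [(2(n+1)³ + 4(n+1) + 7)/(2n³ + 4n + 7)] · 6/(7·2) → 3/7.
Hence the series converges for |x − 3| < 1/(3/7) = 7/3, so the radius of convergence is 7/3.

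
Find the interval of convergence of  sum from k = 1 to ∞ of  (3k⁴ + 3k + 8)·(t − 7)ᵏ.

(6, 8)

Apply the ratio test: |a_{k+1}| / |a_k| = (3(k+1)⁴ + 3(k+1) + 8)/(3k⁴ + 3k + 8), which tends to 1 as k → ∞.
So the series converges when |t − 7| < 1 and diverges when |t − 7| > 1; R = 1.
When t = 8, the k-th term does not approach 0; divergence by the term test.
Check t = 6: the terms have absolute value of order k⁴, which does not tend to 0, so the series diverges by the divergence test.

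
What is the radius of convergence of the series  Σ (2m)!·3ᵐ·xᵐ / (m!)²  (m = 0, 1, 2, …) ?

By the ratio test, |a_{m+1}/a_m| = (2m+1)·(2m+2)/(m+1)² · 3 → 12.
The series converges when 12 · |x| < 1, giving R = 1/12.

R = 1/12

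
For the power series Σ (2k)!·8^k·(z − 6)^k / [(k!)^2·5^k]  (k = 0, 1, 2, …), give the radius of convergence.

By the ratio test, |a_{k+1}/a_k| = (2k+1)·(2k+2)/(k+1)² · 8/5 → 32/5.
Hence the series converges for |z − 6| < 1/(32/5) = 5/32, so the radius of convergence is 5/32.

R = 5/32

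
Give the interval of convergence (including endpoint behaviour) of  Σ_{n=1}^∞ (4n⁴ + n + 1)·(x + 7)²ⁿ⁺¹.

The ratio of consecutive coefficients is (4(n+1)⁴ + (n+1) + 1)/(4n⁴ + n + 1) → 1.
Since the exponent of (x + 7) increases by 2 each term, convergence requires |x + 7|² < 1, hence R = 1.
At x = -6: the terms do not tend to 0, so the series diverges.
Check x = -8: the terms have absolute value of order n⁴, which does not tend to 0, so the series diverges by the divergence test.

(-8, -6)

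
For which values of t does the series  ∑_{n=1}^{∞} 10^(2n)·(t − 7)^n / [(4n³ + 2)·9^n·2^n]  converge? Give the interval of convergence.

Ratio test: |a_{n+1}/a_n| = [(4n³ + 2)/(4(n+1)³ + 2)] · 100/(9·2) → 50/9 as n → ∞.
Convergence for |t − 7| · 50/9 < 1, i.e. |t − 7| < 9/50. So R = 9/50.
At t = 359/50: the series is dominated by a constant times Σ 1/n³, which converges (p = 3 > 1).
At t = 341/50: the series is dominated by a constant times Σ 1/n³, which converges (p = 3 > 1).

[341/50, 359/50]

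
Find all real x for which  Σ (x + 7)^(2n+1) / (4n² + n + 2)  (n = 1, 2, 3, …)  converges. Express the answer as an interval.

[-8, -6]

The ratio of consecutive coefficients is (4n² + n + 2)/(4(n+1)² + (n+1) + 2) → 1.
Since the exponent of (x + 7) increases by 2 each term, convergence requires |x + 7|² < 1, hence R = 1.
Endpoint x = -6: the terms are on the order of 1/n², so the series converges absolutely by comparison with the p-series (p = 2 > 1).
Endpoint x = -8: the terms are on the order of 1/n², so the series converges absolutely by comparison with the p-series (p = 2 > 1).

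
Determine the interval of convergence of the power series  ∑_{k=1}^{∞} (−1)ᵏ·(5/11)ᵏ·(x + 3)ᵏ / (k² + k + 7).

Ratio test: |a_{k+1}/a_k| = [(k² + k + 7)/((k+1)² + (k+1) + 7)] · 5/11 → 5/11 as k → ∞.
Hence the series converges for |x + 3| < 1/(5/11) = 11/5, so the radius of convergence is 11/5.
Endpoint x = -4/5: the terms are on the order of 1/k², so the series converges absolutely by comparison with the p-series (p = 2 > 1).
Check x = -26/5: absolute convergence follows by limit comparison with Σ 1/k².

[-26/5, -4/5]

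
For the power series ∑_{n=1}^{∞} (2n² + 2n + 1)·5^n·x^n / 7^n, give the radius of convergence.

R = 7/5

By the ratio test, |a_{n+1}/a_n| = [(2(n+1)² + 2(n+1) + 1)/(2n² + 2n + 1)] · 5/7 → 5/7.
Hence the series converges for |x| < 1/(5/7) = 7/5, so the radius of convergence is 7/5.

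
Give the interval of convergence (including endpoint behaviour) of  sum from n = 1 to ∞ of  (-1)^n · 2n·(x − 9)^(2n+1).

Apply the ratio test: |a_{n+1}| / |a_n| = 2(n+1)/2n, which tends to 1 as n → ∞.
Since the exponent of (x − 9) increases by 2 each term, convergence requires |x − 9|² < 1, hence R = 1.
At x = 10: the n-th term does not approach 0; divergence by the term test.
Endpoint x = 8: the terms do not tend to 0, so the series diverges.

(8, 10)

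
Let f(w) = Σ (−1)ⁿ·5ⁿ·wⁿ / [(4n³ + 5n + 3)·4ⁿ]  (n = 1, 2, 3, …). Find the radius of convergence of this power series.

Ratio test: |a_{n+1}/a_n| = [(4n³ + 5n + 3)/(4(n+1)³ + 5(n+1) + 3)] · 5/4 → 5/4 as n → ∞.
The series converges when 5/4 · |w| < 1, giving R = 4/5.

R = 4/5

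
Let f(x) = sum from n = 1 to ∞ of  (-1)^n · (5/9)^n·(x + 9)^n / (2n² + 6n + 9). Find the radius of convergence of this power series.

Ratio test: |a_{n+1}/a_n| = [(2n² + 6n + 9)/(2(n+1)² + 6(n+1) + 9)] · 5/9 → 5/9 as n → ∞.
Thus R = 1/(5/9) = 9/5.

R = 9/5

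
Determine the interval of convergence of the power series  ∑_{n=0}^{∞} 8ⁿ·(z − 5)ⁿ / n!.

The ratio of consecutive coefficients is 8 · 1/(n+1) → 0.
The limit is 0, so the series converges for all z; R = ∞.

(−∞, ∞)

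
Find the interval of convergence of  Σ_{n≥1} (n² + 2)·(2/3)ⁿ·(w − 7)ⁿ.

(11/2, 17/2)

By the ratio test, |a_{n+1}/a_n| = [((n+1)² + 2)/(n² + 2)] · 2/3 → 2/3.
Convergence for |w − 7| · 2/3 < 1, i.e. |w − 7| < 3/2. So R = 3/2.
Check w = 17/2: the terms have absolute value of order n², which does not tend to 0, so the series diverges by the divergence test.
Check w = 11/2: the terms do not tend to 0, so the series diverges.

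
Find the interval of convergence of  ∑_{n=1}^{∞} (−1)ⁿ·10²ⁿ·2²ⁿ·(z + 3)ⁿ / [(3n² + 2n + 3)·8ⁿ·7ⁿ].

Apply the ratio test: |a_{n+1}| / |a_n| = [(3n² + 2n + 3)/(3(n+1)² + 2(n+1) + 3)] · 100·4/(8·7), which tends to 50/7 as n → ∞.
Thus R = 1/(50/7) = 7/50.
When z = -143/50, the series is dominated by a constant times Σ 1/n², which converges (p = 2 > 1).
Endpoint z = -157/50: absolute convergence follows by limit comparison with Σ 1/n².

[-157/50, -143/50]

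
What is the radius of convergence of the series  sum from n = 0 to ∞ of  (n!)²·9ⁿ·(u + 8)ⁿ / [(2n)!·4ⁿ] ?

R = 16/9

Apply the ratio test: |a_{n+1}| / |a_n| = (n+1)²/[(2n+1)·(2n+2)] · 9/4, which tends to 9/16 as n → ∞.
Hence the series converges for |u + 8| < 1/(9/16) = 16/9, so the radius of convergence is 16/9.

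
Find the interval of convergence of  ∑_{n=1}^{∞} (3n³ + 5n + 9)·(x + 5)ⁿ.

Ratio test: |a_{n+1}/a_n| = (3(n+1)³ + 5(n+1) + 9)/(3n³ + 5n + 9) → 1 as n → ∞.
Convergence for |x + 5| < 1, so R = 1.
At x = -4: the n-th term does not approach 0; divergence by the term test.
Endpoint x = -6: the terms do not tend to 0, so the series diverges.

(-6, -4)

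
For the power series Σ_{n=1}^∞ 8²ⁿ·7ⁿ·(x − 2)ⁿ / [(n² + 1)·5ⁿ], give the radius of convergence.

By the ratio test, |a_{n+1}/a_n| = [(n² + 1)/((n+1)² + 1)] · 64·7/5 → 448/5.
The series converges when 448/5 · |x − 2| < 1, giving R = 5/448.

R = 5/448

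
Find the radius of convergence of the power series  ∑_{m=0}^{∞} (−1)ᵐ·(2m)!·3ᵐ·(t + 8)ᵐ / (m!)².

The ratio of consecutive coefficients is (2m+1)·(2m+2)/(m+1)² · 3 → 12.
Thus R = 1/(12) = 1/12.

R = 1/12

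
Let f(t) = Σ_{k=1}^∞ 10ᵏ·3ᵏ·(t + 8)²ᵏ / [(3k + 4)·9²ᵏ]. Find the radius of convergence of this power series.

Ratio test: |a_{k+1}/a_k| = [(3k + 4)/(3(k+1) + 4)] · 10·3/81 → 10/27 as k → ∞.
Since the exponent of (t + 8) increases by 2 each term, convergence requires |t + 8|² < 27/10, hence R = 3√30/10.

R = 3√30/10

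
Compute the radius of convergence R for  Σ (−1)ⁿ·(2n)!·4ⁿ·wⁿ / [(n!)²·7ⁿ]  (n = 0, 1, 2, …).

Ratio test: |a_{n+1}/a_n| = (2n+1)·(2n+2)/(n+1)² · 4/7 → 16/7 as n → ∞.
Hence the series converges for |w| < 1/(16/7) = 7/16, so the radius of convergence is 7/16.

R = 7/16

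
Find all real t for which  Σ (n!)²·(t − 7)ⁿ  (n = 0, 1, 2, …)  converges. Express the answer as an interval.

Ratio test: |a_{n+1}/a_n| = (n+1)² → ∞ as n → ∞.
The ratio grows without bound, so the series diverges whenever (t − 7) ≠ 0; it converges only at t = 7. R = 0.

{7}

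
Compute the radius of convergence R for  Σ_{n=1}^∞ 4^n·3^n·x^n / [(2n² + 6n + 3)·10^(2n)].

By the ratio test, |a_{n+1}/a_n| = [(2n² + 6n + 3)/(2(n+1)² + 6(n+1) + 3)] · 4·3/100 → 3/25.
Thus R = 1/(3/25) = 25/3.

R = 25/3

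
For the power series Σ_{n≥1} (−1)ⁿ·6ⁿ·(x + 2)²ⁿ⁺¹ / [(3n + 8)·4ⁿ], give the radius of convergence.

R = √6/3

By the ratio test, |a_{n+1}/a_n| = [(3n + 8)/(3(n+1) + 8)] · 6/4 → 3/2.
Since the exponent of (x + 2) increases by 2 each term, convergence requires |x + 2|² < 2/3, hence R = √6/3.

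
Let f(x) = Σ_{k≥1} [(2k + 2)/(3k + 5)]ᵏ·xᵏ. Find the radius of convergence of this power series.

R = 3/2

Applying the root test, |a_k|^(1/k) = (2k + 2)/(3k + 5) → 2/3.
Thus R = 1/(2/3) = 3/2.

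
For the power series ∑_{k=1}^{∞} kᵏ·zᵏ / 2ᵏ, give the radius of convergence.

Applying the root test, |a_k|^(1/k) = k/2 → ∞.
The root grows without bound, so R = 0 (convergence only at z = 0).

R = 0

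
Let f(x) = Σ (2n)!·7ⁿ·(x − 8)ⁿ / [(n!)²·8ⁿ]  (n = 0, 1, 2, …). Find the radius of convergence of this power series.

By the ratio test, |a_{n+1}/a_n| = (2n+1)·(2n+2)/(n+1)² · 7/8 → 7/2.
Convergence for |x − 8| · 7/2 < 1, i.e. |x − 8| < 2/7. So R = 2/7.

R = 2/7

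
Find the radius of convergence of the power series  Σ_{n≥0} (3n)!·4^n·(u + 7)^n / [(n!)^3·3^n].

R = 1/36

By the ratio test, |a_{n+1}/a_n| = (3n+1)·(3n+2)·(3n+3)/(n+1)³ · 4/3 → 36.
Thus R = 1/(36) = 1/36.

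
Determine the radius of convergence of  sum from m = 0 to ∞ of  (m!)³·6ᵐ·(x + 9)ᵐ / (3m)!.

Ratio test: |a_{m+1}/a_m| = (m+1)³/[(3m+1)·(3m+2)·(3m+3)] · 6 → 2/9 as m → ∞.
Hence the series converges for |x + 9| < 1/(2/9) = 9/2, so the radius of convergence is 9/2.

R = 9/2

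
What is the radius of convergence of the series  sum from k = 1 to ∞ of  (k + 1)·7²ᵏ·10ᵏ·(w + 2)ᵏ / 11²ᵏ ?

R = 121/490

Ratio test: |a_{k+1}/a_k| = [((k+1) + 1)/(k + 1)] · 49·10/121 → 490/121 as k → ∞.
Thus R = 1/(490/121) = 121/490.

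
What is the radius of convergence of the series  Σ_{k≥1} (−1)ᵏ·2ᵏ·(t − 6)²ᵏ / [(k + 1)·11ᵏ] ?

R = √22/2

Apply the ratio test: |a_{k+1}| / |a_k| = [(k + 1)/((k+1) + 1)] · 2/11, which tends to 2/11 as k → ∞.
Successive powers of (t − 6) differ by 2, so the series converges when |t − 6|² · 2/11 < 1, i.e. |t − 6| < √(11/2). So R = √22/2.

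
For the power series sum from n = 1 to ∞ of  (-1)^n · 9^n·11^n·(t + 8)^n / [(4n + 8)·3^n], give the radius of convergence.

Ratio test: |a_{n+1}/a_n| = [(4n + 8)/(4(n+1) + 8)] · 9·11/3 → 33 as n → ∞.
Hence the series converges for |t + 8| < 1/(33) = 1/33, so the radius of convergence is 1/33.

R = 1/33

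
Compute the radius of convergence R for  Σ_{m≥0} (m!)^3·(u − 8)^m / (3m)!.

Ratio test: |a_{m+1}/a_m| = (m+1)³/[(3m+1)·(3m+2)·(3m+3)] → 1/27 as m → ∞.
Convergence for |u − 8| · 1/27 < 1, i.e. |u − 8| < 27. So R = 27.

R = 27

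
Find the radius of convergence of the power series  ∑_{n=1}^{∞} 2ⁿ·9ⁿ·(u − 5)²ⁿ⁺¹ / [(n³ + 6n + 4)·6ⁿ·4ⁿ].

R = 2√3/3

By the ratio test, |a_{n+1}/a_n| = [(n³ + 6n + 4)/((n+1)³ + 6(n+1) + 4)] · 2·9/(6·4) → 3/4.
Writing y = (u − 5)², the series in y has radius 4/3, so |u − 5| < √(4/3) and R = 2√3/3.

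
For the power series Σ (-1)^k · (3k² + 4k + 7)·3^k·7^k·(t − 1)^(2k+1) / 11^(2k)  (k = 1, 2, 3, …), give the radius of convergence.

R = 11√21/21

Ratio test: |a_{k+1}/a_k| = [(3(k+1)² + 4(k+1) + 7)/(3k² + 4k + 7)] · 3·7/121 → 21/121 as k → ∞.
Writing y = (t − 1)², the series in y has radius 121/21, so |t − 1| < √(121/21) and R = 11√21/21.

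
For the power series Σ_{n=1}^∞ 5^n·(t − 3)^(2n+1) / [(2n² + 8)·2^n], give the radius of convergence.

Apply the ratio test: |a_{n+1}| / |a_n| = [(2n² + 8)/(2(n+1)² + 8)] · 5/2, which tends to 5/2 as n → ∞.
Successive powers of (t − 3) differ by 2, so the series converges when |t − 3|² · 5/2 < 1, i.e. |t − 3| < √(2/5). So R = √10/5.

R = √10/5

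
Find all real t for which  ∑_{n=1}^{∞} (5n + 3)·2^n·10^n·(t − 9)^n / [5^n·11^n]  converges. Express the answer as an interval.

The ratio of consecutive coefficients is [(5(n+1) + 3)/(5n + 3)] · 2·10/(5·11) → 4/11.
Thus R = 1/(4/11) = 11/4.
When t = 47/4, the terms have absolute value of order n, which does not tend to 0, so the series diverges by the divergence test.
Endpoint t = 25/4: the terms do not tend to 0, so the series diverges.

(25/4, 47/4)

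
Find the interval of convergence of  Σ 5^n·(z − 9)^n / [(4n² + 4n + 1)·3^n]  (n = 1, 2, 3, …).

Apply the ratio test: |a_{n+1}| / |a_n| = [(4n² + 4n + 1)/(4(n+1)² + 4(n+1) + 1)] · 5/3, which tends to 5/3 as n → ∞.
The series converges when 5/3 · |z − 9| < 1, giving R = 3/5.
Endpoint z = 48/5: the terms are on the order of 1/n², so the series converges absolutely by comparison with the p-series (p = 2 > 1).
At z = 42/5: absolute convergence follows by limit comparison with Σ 1/n².

[42/5, 48/5]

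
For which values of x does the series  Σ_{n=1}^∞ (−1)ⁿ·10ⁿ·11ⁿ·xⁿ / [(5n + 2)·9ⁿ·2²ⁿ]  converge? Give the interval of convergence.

(-18/55, 18/55]

Ratio test: |a_{n+1}/a_n| = [(5n + 2)/(5(n+1) + 2)] · 10·11/(9·4) → 55/18 as n → ∞.
Thus R = 1/(55/18) = 18/55.
Endpoint x = 18/55: the terms alternate in sign and decrease monotonically to 0 in absolute value (size ~ c/n), so the alternating series test gives convergence.
At x = -18/55: comparison with the harmonic series Σ 1/n shows the series diverges.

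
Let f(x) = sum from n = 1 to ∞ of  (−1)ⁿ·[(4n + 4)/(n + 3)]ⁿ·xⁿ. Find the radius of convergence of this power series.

R = 1/4

Applying the root test, |a_n|^(1/n) = (4n + 4)/(n + 3) → 4.
Convergence for |x| · 4 < 1, i.e. |x| < 1/4. So R = 1/4.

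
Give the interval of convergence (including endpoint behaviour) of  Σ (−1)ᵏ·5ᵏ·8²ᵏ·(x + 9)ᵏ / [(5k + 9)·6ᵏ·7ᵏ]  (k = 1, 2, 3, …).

The ratio of consecutive coefficients is [(5k + 9)/(5(k+1) + 9)] · 5·64/(6·7) → 160/21.
Hence the series converges for |x + 9| < 1/(160/21) = 21/160, so the radius of convergence is 21/160.
When x = -1419/160, an alternating series whose terms decrease to 0 in absolute value, so it converges by the Leibniz criterion.
At x = -1461/160: the terms are asymptotic to a nonzero constant times 1/k, so the series diverges by limit comparison with Σ 1/k.

(-1461/160, -1419/160]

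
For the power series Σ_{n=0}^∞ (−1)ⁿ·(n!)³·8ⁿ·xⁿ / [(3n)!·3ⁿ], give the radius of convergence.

Apply the ratio test: |a_{n+1}| / |a_n| = (n+1)³/[(3n+1)·(3n+2)·(3n+3)] · 8/3, which tends to 8/81 as n → ∞.
Convergence for |x| · 8/81 < 1, i.e. |x| < 81/8. So R = 81/8.

R = 81/8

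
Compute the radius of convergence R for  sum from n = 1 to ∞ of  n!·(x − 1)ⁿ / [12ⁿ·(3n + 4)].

R = 0

Apply the ratio test: |a_{n+1}| / |a_n| = (n+1) · 1/12 · (3n + 4)/(3(n+1) + 4), which tends to ∞ as n → ∞.
The terms grow without bound for any (x − 1) ≠ 0, so R = 0 (convergence only at x = 1).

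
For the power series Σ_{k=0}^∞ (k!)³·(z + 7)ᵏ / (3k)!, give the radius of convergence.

R = 27

Apply the ratio test: |a_{k+1}| / |a_k| = (k+1)³/[(3k+1)·(3k+2)·(3k+3)], which tends to 1/27 as k → ∞.
The series converges when 1/27 · |z + 7| < 1, giving R = 27.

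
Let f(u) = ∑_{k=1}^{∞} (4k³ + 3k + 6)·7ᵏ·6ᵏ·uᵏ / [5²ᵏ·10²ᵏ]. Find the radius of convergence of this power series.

R = 1250/21

Apply the ratio test: |a_{k+1}| / |a_k| = [(4(k+1)³ + 3(k+1) + 6)/(4k³ + 3k + 6)] · 7·6/(25·100), which tends to 21/1250 as k → ∞.
Thus R = 1/(21/1250) = 1250/21.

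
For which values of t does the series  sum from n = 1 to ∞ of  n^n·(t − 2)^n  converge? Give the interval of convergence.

Root test: |a_n|^(1/n) = n → ∞.
The root grows without bound, so R = 0 (convergence only at t = 2).

{2}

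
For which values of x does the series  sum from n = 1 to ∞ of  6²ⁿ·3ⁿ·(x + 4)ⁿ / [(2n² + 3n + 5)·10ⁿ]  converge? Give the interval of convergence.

[-221/54, -211/54]

Ratio test: |a_{n+1}/a_n| = [(2n² + 3n + 5)/(2(n+1)² + 3(n+1) + 5)] · 36·3/10 → 54/5 as n → ∞.
The series converges when 54/5 · |x + 4| < 1, giving R = 5/54.
Check x = -211/54: absolute convergence follows by limit comparison with Σ 1/n².
At x = -221/54: absolute convergence follows by limit comparison with Σ 1/n².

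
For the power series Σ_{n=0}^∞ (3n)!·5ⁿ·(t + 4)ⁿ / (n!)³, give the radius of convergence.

Apply the ratio test: |a_{n+1}| / |a_n| = (3n+1)·(3n+2)·(3n+3)/(n+1)³ · 5, which tends to 135 as n → ∞.
Hence the series converges for |t + 4| < 1/(135) = 1/135, so the radius of convergence is 1/135.

R = 1/135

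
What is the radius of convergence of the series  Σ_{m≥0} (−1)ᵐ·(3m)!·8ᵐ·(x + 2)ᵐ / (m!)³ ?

R = 1/216

By the ratio test, |a_{m+1}/a_m| = (3m+1)·(3m+2)·(3m+3)/(m+1)³ · 8 → 216.
The series converges when 216 · |x + 2| < 1, giving R = 1/216.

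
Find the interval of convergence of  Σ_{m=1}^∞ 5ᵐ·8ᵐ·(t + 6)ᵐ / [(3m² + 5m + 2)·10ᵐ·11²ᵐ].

Ratio test: |a_{m+1}/a_m| = [(3m² + 5m + 2)/(3(m+1)² + 5(m+1) + 2)] · 5·8/(10·121) → 4/121 as m → ∞.
Hence the series converges for |t + 6| < 1/(4/121) = 121/4, so the radius of convergence is 121/4.
When t = 97/4, the terms are on the order of 1/m², so the series converges absolutely by comparison with the p-series (p = 2 > 1).
Check t = -145/4: the terms are on the order of 1/m², so the series converges absolutely by comparison with the p-series (p = 2 > 1).

[-145/4, 97/4]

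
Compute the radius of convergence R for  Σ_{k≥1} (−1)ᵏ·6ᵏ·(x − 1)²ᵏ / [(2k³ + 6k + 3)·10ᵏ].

By the ratio test, |a_{k+1}/a_k| = [(2k³ + 6k + 3)/(2(k+1)³ + 6(k+1) + 3)] · 6/10 → 3/5.
Since the exponent of (x − 1) increases by 2 each term, convergence requires |x − 1|² < 5/3, hence R = √15/3.

R = √15/3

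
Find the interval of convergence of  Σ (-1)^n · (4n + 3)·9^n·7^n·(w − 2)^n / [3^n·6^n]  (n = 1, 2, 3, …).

(12/7, 16/7)

Apply the ratio test: |a_{n+1}| / |a_n| = [(4(n+1) + 3)/(4n + 3)] · 9·7/(3·6), which tends to 7/2 as n → ∞.
Thus R = 1/(7/2) = 2/7.
Endpoint w = 16/7: the terms have absolute value of order n, which does not tend to 0, so the series diverges by the divergence test.
Endpoint w = 12/7: the terms have absolute value of order n, which does not tend to 0, so the series diverges by the divergence test.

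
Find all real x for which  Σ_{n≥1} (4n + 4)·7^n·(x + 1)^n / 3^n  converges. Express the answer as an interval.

Apply the ratio test: |a_{n+1}| / |a_n| = [(4(n+1) + 4)/(4n + 4)] · 7/3, which tends to 7/3 as n → ∞.
Thus R = 1/(7/3) = 3/7.
Endpoint x = -4/7: the n-th term does not approach 0; divergence by the term test.
Endpoint x = -10/7: the terms do not tend to 0, so the series diverges.

(-10/7, -4/7)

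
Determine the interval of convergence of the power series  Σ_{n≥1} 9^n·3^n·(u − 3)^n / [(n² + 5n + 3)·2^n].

[79/27, 83/27]

By the ratio test, |a_{n+1}/a_n| = [(n² + 5n + 3)/((n+1)² + 5(n+1) + 3)] · 9·3/2 → 27/2.
Convergence for |u − 3| · 27/2 < 1, i.e. |u − 3| < 2/27. So R = 2/27.
At u = 83/27: absolute convergence follows by limit comparison with Σ 1/n².
Endpoint u = 79/27: the terms are on the order of 1/n², so the series converges absolutely by comparison with the p-series (p = 2 > 1).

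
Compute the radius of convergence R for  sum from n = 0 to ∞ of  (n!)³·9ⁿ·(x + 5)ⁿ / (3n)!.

The ratio of consecutive coefficients is (n+1)³/[(3n+1)·(3n+2)·(3n+3)] · 9 → 1/3.
The series converges when 1/3 · |x + 5| < 1, giving R = 3.

R = 3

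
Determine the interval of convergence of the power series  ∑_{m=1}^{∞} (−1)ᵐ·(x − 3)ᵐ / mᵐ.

By the Cauchy root test, |a_m|^(1/m) = 1/m → 0.
Since the m-th root of |a_m| tends to 0, the series converges for all real x; R = ∞.

(−∞, ∞)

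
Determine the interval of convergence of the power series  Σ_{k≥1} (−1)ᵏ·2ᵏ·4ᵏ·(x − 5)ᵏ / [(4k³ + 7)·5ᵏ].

[35/8, 45/8]

By the ratio test, |a_{k+1}/a_k| = [(4k³ + 7)/(4(k+1)³ + 7)] · 2·4/5 → 8/5.
Thus R = 1/(8/5) = 5/8.
When x = 45/8, the series is dominated by a constant times Σ 1/k³, which converges (p = 3 > 1).
When x = 35/8, the series is dominated by a constant times Σ 1/k³, which converges (p = 3 > 1).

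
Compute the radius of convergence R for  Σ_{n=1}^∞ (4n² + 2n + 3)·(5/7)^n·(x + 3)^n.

R = 7/5

The ratio of consecutive coefficients is [(4(n+1)² + 2(n+1) + 3)/(4n² + 2n + 3)] · 5/7 → 5/7.
Convergence for |x + 3| · 5/7 < 1, i.e. |x + 3| < 7/5. So R = 7/5.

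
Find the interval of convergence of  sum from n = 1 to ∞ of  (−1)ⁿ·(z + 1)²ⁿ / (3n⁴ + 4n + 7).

By the ratio test, |a_{n+1}/a_n| = (3n⁴ + 4n + 7)/(3(n+1)⁴ + 4(n+1) + 7) → 1.
Successive powers of (z + 1) differ by 2, so the series converges when |z + 1|² · 1 < 1, i.e. |z + 1| < √(1) = 1. So R = 1.
At z = 0: absolute convergence follows by limit comparison with Σ 1/n⁴.
Check z = -2: the series is dominated by a constant times Σ 1/n⁴, which converges (p = 4 > 1).

[-2, 0]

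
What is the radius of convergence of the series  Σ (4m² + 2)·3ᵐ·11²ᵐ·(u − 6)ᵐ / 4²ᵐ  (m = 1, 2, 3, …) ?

R = 16/363

Apply the ratio test: |a_{m+1}| / |a_m| = [(4(m+1)² + 2)/(4m² + 2)] · 3·121/16, which tends to 363/16 as m → ∞.
Hence the series converges for |u − 6| < 1/(363/16) = 16/363, so the radius of convergence is 16/363.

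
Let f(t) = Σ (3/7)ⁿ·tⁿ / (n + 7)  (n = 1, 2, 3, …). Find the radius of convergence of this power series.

R = 7/3

By the ratio test, |a_{n+1}/a_n| = [(n + 7)/((n+1) + 7)] · 3/7 → 3/7.
Hence the series converges for |t| < 1/(3/7) = 7/3, so the radius of convergence is 7/3.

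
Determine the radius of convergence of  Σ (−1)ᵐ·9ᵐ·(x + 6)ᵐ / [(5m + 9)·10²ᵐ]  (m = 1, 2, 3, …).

R = 100/9

The ratio of consecutive coefficients is [(5m + 9)/(5(m+1) + 9)] · 9/100 → 9/100.
Thus R = 1/(9/100) = 100/9.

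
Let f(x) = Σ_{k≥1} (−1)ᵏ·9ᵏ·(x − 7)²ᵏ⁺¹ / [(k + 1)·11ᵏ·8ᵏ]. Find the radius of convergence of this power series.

Apply the ratio test: |a_{k+1}| / |a_k| = [(k + 1)/((k+1) + 1)] · 9/(11·8), which tends to 9/88 as k → ∞.
Writing y = (x − 7)², the series in y has radius 88/9, so |x − 7| < √(88/9) and R = 2√22/3.

R = 2√22/3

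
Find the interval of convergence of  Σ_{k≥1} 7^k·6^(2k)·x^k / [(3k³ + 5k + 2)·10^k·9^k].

By the ratio test, |a_{k+1}/a_k| = [(3k³ + 5k + 2)/(3(k+1)³ + 5(k+1) + 2)] · 7·36/(10·9) → 14/5.
Convergence for |x| · 14/5 < 1, i.e. |x| < 5/14. So R = 5/14.
When x = 5/14, the terms are on the order of 1/k³, so the series converges absolutely by comparison with the p-series (p = 3 > 1).
At x = -5/14: the series is dominated by a constant times Σ 1/k³, which converges (p = 3 > 1).

[-5/14, 5/14]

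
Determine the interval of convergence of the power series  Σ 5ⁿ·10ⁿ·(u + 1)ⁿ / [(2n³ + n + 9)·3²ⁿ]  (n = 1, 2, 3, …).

[-59/50, -41/50]

By the ratio test, |a_{n+1}/a_n| = [(2n³ + n + 9)/(2(n+1)³ + (n+1) + 9)] · 5·10/9 → 50/9.
Thus R = 1/(50/9) = 9/50.
When u = -41/50, absolute convergence follows by limit comparison with Σ 1/n³.
When u = -59/50, the terms are on the order of 1/n³, so the series converges absolutely by comparison with the p-series (p = 3 > 1).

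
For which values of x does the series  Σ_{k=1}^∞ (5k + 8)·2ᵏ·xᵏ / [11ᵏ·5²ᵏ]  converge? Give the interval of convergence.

By the ratio test, |a_{k+1}/a_k| = [(5(k+1) + 8)/(5k + 8)] · 2/(11·25) → 2/275.
Hence the series converges for |x| < 1/(2/275) = 275/2, so the radius of convergence is 275/2.
When x = 275/2, the terms have absolute value of order k, which does not tend to 0, so the series diverges by the divergence test.
Check x = -275/2: the terms have absolute value of order k, which does not tend to 0, so the series diverges by the divergence test.

(-275/2, 275/2)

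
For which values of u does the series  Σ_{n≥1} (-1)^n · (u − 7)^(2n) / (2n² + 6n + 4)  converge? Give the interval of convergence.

[6, 8]

Apply the ratio test: |a_{n+1}| / |a_n| = (2n² + 6n + 4)/(2(n+1)² + 6(n+1) + 4), which tends to 1 as n → ∞.
Successive powers of (u − 7) differ by 2, so the series converges when |u − 7|² · 1 < 1, i.e. |u − 7| < √(1) = 1. So R = 1.
At u = 8: the terms are on the order of 1/n², so the series converges absolutely by comparison with the p-series (p = 2 > 1).
Check u = 6: absolute convergence follows by limit comparison with Σ 1/n².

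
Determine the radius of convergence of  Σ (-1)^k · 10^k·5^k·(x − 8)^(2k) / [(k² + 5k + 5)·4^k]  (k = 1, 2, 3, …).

Apply the ratio test: |a_{k+1}| / |a_k| = [(k² + 5k + 5)/((k+1)² + 5(k+1) + 5)] · 10·5/4, which tends to 25/2 as k → ∞.
Since the exponent of (x − 8) increases by 2 each term, convergence requires |x − 8|² < 2/25, hence R = √2/5.

R = √2/5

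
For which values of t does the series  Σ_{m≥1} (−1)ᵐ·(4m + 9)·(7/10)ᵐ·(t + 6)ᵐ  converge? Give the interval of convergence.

Ratio test: |a_{m+1}/a_m| = [(4(m+1) + 9)/(4m + 9)] · 7/10 → 7/10 as m → ∞.
The series converges when 7/10 · |t + 6| < 1, giving R = 10/7.
Check t = -32/7: the terms have absolute value of order m, which does not tend to 0, so the series diverges by the divergence test.
At t = -52/7: the m-th term does not approach 0; divergence by the term test.

(-52/7, -32/7)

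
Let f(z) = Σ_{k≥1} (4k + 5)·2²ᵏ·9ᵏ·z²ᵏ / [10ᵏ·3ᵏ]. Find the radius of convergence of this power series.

R = √30/6

The ratio of consecutive coefficients is [(4(k+1) + 5)/(4k + 5)] · 4·9/(10·3) → 6/5.
Since the exponent of z increases by 2 each term, convergence requires |z|² < 5/6, hence R = √30/6.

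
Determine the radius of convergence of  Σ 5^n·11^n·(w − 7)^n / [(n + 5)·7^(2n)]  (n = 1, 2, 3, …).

R = 49/55

By the ratio test, |a_{n+1}/a_n| = [(n + 5)/((n+1) + 5)] · 5·11/49 → 55/49.
Thus R = 1/(55/49) = 49/55.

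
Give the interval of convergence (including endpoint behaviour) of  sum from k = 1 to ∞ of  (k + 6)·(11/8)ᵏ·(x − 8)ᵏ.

Ratio test: |a_{k+1}/a_k| = [((k+1) + 6)/(k + 6)] · 11/8 → 11/8 as k → ∞.
Convergence for |x − 8| · 11/8 < 1, i.e. |x − 8| < 8/11. So R = 8/11.
Check x = 96/11: the terms have absolute value of order k, which does not tend to 0, so the series diverges by the divergence test.
Check x = 80/11: the terms have absolute value of order k, which does not tend to 0, so the series diverges by the divergence test.

(80/11, 96/11)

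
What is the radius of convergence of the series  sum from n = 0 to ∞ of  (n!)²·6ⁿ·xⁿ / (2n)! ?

Apply the ratio test: |a_{n+1}| / |a_n| = (n+1)²/[(2n+1)·(2n+2)] · 6, which tends to 3/2 as n → ∞.
The series converges when 3/2 · |x| < 1, giving R = 2/3.

R = 2/3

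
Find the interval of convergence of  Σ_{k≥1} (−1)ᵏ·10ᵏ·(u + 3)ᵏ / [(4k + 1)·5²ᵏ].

Apply the ratio test: |a_{k+1}| / |a_k| = [(4k + 1)/(4(k+1) + 1)] · 10/25, which tends to 2/5 as k → ∞.
Convergence for |u + 3| · 2/5 < 1, i.e. |u + 3| < 5/2. So R = 5/2.
Check u = -1/2: the terms alternate in sign and decrease monotonically to 0 in absolute value (size ~ c/k), so the alternating series test gives convergence.
When u = -11/2, comparison with the harmonic series Σ 1/k shows the series diverges.

(-11/2, -1/2]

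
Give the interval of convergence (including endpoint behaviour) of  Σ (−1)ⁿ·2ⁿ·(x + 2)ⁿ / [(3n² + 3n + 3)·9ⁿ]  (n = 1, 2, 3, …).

By the ratio test, |a_{n+1}/a_n| = [(3n² + 3n + 3)/(3(n+1)² + 3(n+1) + 3)] · 2/9 → 2/9.
Convergence for |x + 2| · 2/9 < 1, i.e. |x + 2| < 9/2. So R = 9/2.
Endpoint x = 5/2: absolute convergence follows by limit comparison with Σ 1/n².
At x = -13/2: absolute convergence follows by limit comparison with Σ 1/n².

[-13/2, 5/2]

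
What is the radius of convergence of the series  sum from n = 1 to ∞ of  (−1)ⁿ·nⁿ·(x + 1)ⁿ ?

R = 0

By the Cauchy root test, |a_n|^(1/n) = n → ∞.
The root grows without bound, so R = 0 (convergence only at x = -1).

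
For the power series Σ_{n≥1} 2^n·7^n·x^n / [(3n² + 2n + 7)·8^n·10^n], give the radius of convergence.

R = 40/7

Apply the ratio test: |a_{n+1}| / |a_n| = [(3n² + 2n + 7)/(3(n+1)² + 2(n+1) + 7)] · 2·7/(8·10), which tends to 7/40 as n → ∞.
Thus R = 1/(7/40) = 40/7.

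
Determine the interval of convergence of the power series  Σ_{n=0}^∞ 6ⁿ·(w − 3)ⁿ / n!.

(−∞, ∞)

By the ratio test, |a_{n+1}/a_n| = 6 · 1/(n+1) → 0.
The limit is 0, so the series converges for all w; R = ∞.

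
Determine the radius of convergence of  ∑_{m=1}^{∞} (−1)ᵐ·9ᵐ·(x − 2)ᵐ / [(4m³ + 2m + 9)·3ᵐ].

By the ratio test, |a_{m+1}/a_m| = [(4m³ + 2m + 9)/(4(m+1)³ + 2(m+1) + 9)] · 9/3 → 3.
Thus R = 1/(3) = 1/3.

R = 1/3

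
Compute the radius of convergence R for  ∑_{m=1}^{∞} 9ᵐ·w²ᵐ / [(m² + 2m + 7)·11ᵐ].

Ratio test: |a_{m+1}/a_m| = [(m² + 2m + 7)/((m+1)² + 2(m+1) + 7)] · 9/11 → 9/11 as m → ∞.
Since the exponent of w increases by 2 each term, convergence requires |w|² < 11/9, hence R = √11/3.

R = √11/3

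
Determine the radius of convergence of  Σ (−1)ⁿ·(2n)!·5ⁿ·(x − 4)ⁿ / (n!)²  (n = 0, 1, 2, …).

R = 1/20

Ratio test: |a_{n+1}/a_n| = (2n+1)·(2n+2)/(n+1)² · 5 → 20 as n → ∞.
Convergence for |x − 4| · 20 < 1, i.e. |x − 4| < 1/20. So R = 1/20.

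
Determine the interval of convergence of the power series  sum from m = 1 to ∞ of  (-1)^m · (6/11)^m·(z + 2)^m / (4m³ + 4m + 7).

Apply the ratio test: |a_{m+1}| / |a_m| = [(4m³ + 4m + 7)/(4(m+1)³ + 4(m+1) + 7)] · 6/11, which tends to 6/11 as m → ∞.
Convergence for |z + 2| · 6/11 < 1, i.e. |z + 2| < 11/6. So R = 11/6.
Endpoint z = -1/6: the terms are on the order of 1/m³, so the series converges absolutely by comparison with the p-series (p = 3 > 1).
When z = -23/6, the series is dominated by a constant times Σ 1/m³, which converges (p = 3 > 1).

[-23/6, -1/6]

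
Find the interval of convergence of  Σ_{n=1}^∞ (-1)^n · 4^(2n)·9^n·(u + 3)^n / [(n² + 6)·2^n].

Ratio test: |a_{n+1}/a_n| = [(n² + 6)/((n+1)² + 6)] · 16·9/2 → 72 as n → ∞.
Hence the series converges for |u + 3| < 1/(72) = 1/72, so the radius of convergence is 1/72.
Check u = -215/72: the series is dominated by a constant times Σ 1/n², which converges (p = 2 > 1).
Check u = -217/72: absolute convergence follows by limit comparison with Σ 1/n².

[-217/72, -215/72]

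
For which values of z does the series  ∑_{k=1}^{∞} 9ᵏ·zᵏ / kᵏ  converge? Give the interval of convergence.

Root test: |a_k|^(1/k) = 9/k → 0.
The limit is 0 for every z, so R = ∞.

(−∞, ∞)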